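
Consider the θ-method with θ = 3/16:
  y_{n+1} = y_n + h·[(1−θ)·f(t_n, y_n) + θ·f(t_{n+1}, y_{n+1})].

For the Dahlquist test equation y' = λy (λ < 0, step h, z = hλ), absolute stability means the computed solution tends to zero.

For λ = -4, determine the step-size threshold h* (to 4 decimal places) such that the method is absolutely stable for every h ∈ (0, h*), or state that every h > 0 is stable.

(-3.2000,0); λ=-4 ⇒ h* = (16/5)/4 = 0.8000.

Set f=λy, z=hλ:
  y_{n+1} = y_n + z·[13/16·y_n + 3/16·y_{n+1}] ⇒ (1 − 3/16z)y_{n+1} = (1 + 13/16z)y_n
  ⇒ R(z) = (1 + 13/16z)/(1 − 3/16z).

Solve |R(x)|<1 on ℝ⁻.
x=-0.68: |R|=0.3969
R=−1: 1+13/16x = −1+3/16x ⇒ -5/8x=2 ⇒ x=2/(-5/8)=-3.2000
Confirm numerically:
  x=-3.087: |R|=0.95527 <1
  x=-2.481: |R|=0.69330 <1
  x=-2.165: |R|=0.53990 <1
  x=-1.285: |R|=0.03551 <1
  x=-3.728: |R|=1.19423 >1
  x=-3.353: |R|=1.05871 >1
Interval (-3.2000, 0).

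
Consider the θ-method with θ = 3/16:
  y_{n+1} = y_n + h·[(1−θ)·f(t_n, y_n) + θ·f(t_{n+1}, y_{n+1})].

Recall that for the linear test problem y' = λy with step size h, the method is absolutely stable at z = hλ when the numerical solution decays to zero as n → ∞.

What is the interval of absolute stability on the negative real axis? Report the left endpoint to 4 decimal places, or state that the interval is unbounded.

z∈(-3.2000,0).

On y'=λy, z=hλ:
  y_{n+1} = y_n + z·[13/16·y_n + 3/16·y_{n+1}] ⇒ (1 − 3/16z)y_{n+1} = (1 + 13/16z)y_n
  ⇒ R(z) = (1 + 13/16z)/(1 − 3/16z).

Find x<0 with |R(x)|<1.
x=-0.8: |R|=0.3043
R=−1: 1+13/16x = −1+3/16x ⇒ -5/8x=2 ⇒ x=2/(-5/8)=-3.2000
Confirm numerically:
  x=-2.317: |R|=0.61527 <1
  x=-1.678: |R|=0.27641 <1
  x=-1.459: |R|=0.14561 <1
  x=-3.715: |R|=1.18972 >1
  x=-3.458: |R|=1.09782 >1
Interval (-3.2000, 0).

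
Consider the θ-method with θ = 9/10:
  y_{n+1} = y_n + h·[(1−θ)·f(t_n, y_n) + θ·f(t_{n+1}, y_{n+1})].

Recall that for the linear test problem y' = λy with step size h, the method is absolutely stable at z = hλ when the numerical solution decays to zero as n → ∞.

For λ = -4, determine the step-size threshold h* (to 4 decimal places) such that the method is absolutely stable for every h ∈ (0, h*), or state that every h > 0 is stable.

With y'=λy (z=hλ):
  y_{n+1} = y_n + z·[1/10·y_n + 9/10·y_{n+1}] ⇒ (1 − 9/10z)y_{n+1} = (1 + 1/10z)y_n
  Hence R(z) = (1 + 1/10z)/(1 − 9/10z).

Boundary: |R(x)|=1, x<0.
x=-1.27: |R|=0.4074
x=-2: |R|=0.2857
x=-10: |R|=0.0000
x=-100: |R|=0.0989
θ=9/10≥1/2 ⇒ |1+1/10x|<|1−9/10x| ∀x<0 ⇒ unbounded interval.

unbounded; (−∞, 0). Any h>0 works for λ=-4.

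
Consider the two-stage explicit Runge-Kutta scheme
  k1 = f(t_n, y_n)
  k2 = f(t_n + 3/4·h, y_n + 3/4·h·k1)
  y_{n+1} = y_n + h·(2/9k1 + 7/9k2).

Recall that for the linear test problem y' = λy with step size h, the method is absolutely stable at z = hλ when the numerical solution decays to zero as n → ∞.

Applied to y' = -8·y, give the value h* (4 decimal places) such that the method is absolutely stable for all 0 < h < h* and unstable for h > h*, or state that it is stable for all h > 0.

With y'=λy (z=hλ):
  k1=λy_n ⇒ h·k1=z·y_n;  k2=λ(1+3/4z)y_n ⇒ h·k2=z(1+3/4z)y_n
  y_{n+1}/y_n = 1 + 2/9z + 7/9z(1+3/4z) = 1 + z + 7/12z²
  so R(z) = 1 + z + 7/12z².

Find x<0 with |R(x)|<1.
x=-0.93: |R|=0.5745
R=1: x+7/12x²=0 ⇒ x=−12/7=-1.7143; min R=1−1/(4·7/12)=0.5714>−1
Confirm numerically:
  x=-1.626: |R|=0.91626 <1
  x=-0.980: |R|=0.58023 <1
  x=-0.818: |R|=0.57232 <1
  x=-1.922: |R|=1.23288 >1
  x=-1.850: |R|=1.14646 >1
So |R|<1 on (-1.7143, 0).

(-1.7143,0); λ=-8 ⇒ h* = (12/7)/8 = 0.2143.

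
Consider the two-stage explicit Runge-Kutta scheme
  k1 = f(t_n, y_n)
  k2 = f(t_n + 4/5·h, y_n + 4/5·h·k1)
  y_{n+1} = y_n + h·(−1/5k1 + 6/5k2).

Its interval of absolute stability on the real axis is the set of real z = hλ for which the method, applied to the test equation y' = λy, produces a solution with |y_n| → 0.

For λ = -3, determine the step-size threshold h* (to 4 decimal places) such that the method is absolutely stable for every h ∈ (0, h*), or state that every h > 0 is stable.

(-1.0417,0); λ=-3 ⇒ h* = (25/24)/3 = 0.3472.

Set f=λy, z=hλ:
  k1=λy_n ⇒ h·k1=z·y_n;  k2=λ(1+4/5z)y_n ⇒ h·k2=z(1+4/5z)y_n
  y_{n+1}/y_n = 1 − 1/5z + 6/5z(1+4/5z) = 1 + z + 24/25z²
  ⇒ R(z) = 1 + z + 24/25z².

Find x<0 with |R(x)|<1.
x=-0.39: |R|=0.7560
R=1: x+24/25x²=0 ⇒ x=−25/24=-1.0417; min R=1−1/(4·24/25)=0.7396>−1
Confirm numerically:
  x=-0.992: |R|=0.95270 <1
  x=-0.822: |R|=0.82666 <1
  x=-0.493: |R|=0.74033 <1
  x=-1.506: |R|=1.67131 >1
  x=-1.362: |R|=1.41884 >1
  x=-1.101: |R|=1.06271 >1
Stable set (-1.0417, 0).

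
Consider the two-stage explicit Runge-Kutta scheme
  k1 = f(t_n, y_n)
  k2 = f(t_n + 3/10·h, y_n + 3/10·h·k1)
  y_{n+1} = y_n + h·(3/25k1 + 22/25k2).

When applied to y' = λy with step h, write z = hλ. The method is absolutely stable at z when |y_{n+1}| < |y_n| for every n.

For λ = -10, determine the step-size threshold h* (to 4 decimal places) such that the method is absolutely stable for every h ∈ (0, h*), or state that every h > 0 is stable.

On y'=λy, z=hλ:
  k1=λy_n ⇒ h·k1=z·y_n;  k2=λ(1+3/10z)y_n ⇒ h·k2=z(1+3/10z)y_n
  y_{n+1}/y_n = 1 + 3/25z + 22/25z(1+3/10z) = 1 + z + 33/125z²
  so R(z) = 1 + z + 33/125z².

Need |R(x)|<1, x<0.
x=-1.65: |R|=0.0687
R=1: x+33/125x²=0 ⇒ x=−125/33=-3.7879; min R=1−1/(4·33/125)=0.0530>−1
Confirm numerically:
  x=-3.248: |R|=0.53707 <1
  x=-2.796: |R|=0.26785 <1
  x=-2.080: |R|=0.06217 <1
  x=-1.658: |R|=0.06773 <1
  x=-4.333: |R|=1.62357 >1
  x=-4.103: |R|=1.34134 >1
So |R|<1 on (-3.7879, 0).

(-3.7879,0); λ=-10 ⇒ h* = (125/33)/10 = 0.3788.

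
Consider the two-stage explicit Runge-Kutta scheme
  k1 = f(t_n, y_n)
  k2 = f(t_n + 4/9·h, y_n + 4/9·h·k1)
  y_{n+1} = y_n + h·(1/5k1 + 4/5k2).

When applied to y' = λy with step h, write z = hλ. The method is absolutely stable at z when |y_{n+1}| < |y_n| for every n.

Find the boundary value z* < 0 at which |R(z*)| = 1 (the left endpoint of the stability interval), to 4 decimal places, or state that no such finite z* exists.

left endpoint -2.8125.

On y'=λy, z=hλ:
  k1=λy_n ⇒ h·k1=z·y_n;  k2=λ(1+4/9z)y_n ⇒ h·k2=z(1+4/9z)y_n
  y_{n+1}/y_n = 1 + 1/5z + 4/5z(1+4/9z) = 1 + z + 16/45z²
  ⇒ R(z) = 1 + z + 16/45z².

Find x<0 with |R(x)|<1.
x=-1.25: |R|=0.3056
R=1: x+16/45x²=0 ⇒ x=−45/16=-2.8125; min R=1−1/(4·16/45)=0.2969>−1
Confirm numerically:
  x=-1.724: |R|=0.33277 <1
  x=-1.540: |R|=0.30324 <1
  x=-1.455: |R|=0.29772 <1
  x=-3.289: |R|=1.55723 >1
  x=-3.003: |R|=1.20340 >1
Stable set (-2.8125, 0).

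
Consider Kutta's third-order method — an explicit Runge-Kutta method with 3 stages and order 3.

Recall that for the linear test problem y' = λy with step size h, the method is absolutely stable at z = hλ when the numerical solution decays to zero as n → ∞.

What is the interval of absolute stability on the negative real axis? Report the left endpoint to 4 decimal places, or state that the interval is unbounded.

With y'=λy (z=hλ):
  order 3, 3-stage ⇒ R(z)=1+z+z^2/2+z^3/6
  (e.g. R(-1.47)=0.08103, |R|=0.08103)

Need |R(x)|<1, x<0.
x=-1.47: |R|=0.0810
|R(-2.56)|=1.0794 |R(-2.13)|=0.4721 |R(-1.36)|=0.1456
Bisect:
  x_lo=-2.8459 |R|=1.6380  x_hi=-0.2905 |R|=0.7476
  mid=-1.56821 |R|=0.01865 →hi
  mid=-2.20708 |R|=0.56333 →hi
  mid=-2.52651 |R|=1.02278 →lo
  mid=-2.36680 |R|=0.77562 →hi
  mid=-2.44665 |R|=0.89459 →hi
  mid=-2.48658 |R|=0.95750 →hi
  mid=-2.50655 |R|=0.98984 →hi
  mid=-2.51653 |R|=1.00623 →lo
  mid=-2.51154 |R|=0.99802 →hi
  ...
  [-2.51279,-2.51263] ⇒ x*=-2.5127
Interval (-2.5127, 0).

z∈(-2.5127,0).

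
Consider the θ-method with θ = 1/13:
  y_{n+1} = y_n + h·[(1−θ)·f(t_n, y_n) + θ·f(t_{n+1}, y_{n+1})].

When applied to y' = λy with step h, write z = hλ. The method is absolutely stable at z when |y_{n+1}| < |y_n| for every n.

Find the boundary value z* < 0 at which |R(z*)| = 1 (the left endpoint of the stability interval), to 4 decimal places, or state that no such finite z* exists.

z* = -2.3636.

Set f=λy, z=hλ:
  y_{n+1} = y_n + z·[12/13·y_n + 1/13·y_{n+1}] ⇒ (1 − 1/13z)y_{n+1} = (1 + 12/13z)y_n
  ⇒ R(z) = (1 + 12/13z)/(1 − 1/13z).

Solve |R(x)|<1 on ℝ⁻.
x=-1.45: |R|=0.3045
R=−1: 1+12/13x = −1+1/13x ⇒ -11/13x=2 ⇒ x=2/(-11/13)=-2.3636
Confirm numerically:
  x=-2.259: |R|=0.92457 <1
  x=-1.428: |R|=0.28666 <1
  x=-1.209: |R|=0.10613 <1
  x=-2.783: |R|=1.29228 >1
  x=-2.427: |R|=1.04518 >1
Interval (-2.3636, 0).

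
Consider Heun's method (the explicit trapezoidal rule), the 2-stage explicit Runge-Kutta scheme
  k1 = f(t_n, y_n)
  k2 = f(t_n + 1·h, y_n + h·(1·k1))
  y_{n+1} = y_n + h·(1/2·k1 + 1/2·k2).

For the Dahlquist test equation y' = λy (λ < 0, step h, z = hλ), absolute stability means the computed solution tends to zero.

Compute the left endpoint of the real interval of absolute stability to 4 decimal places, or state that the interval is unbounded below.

On y'=λy, z=hλ:
  order 2, 2-stage ⇒ R(z)=1+z+z^2/2
  (e.g. R(-0.97)=0.50045, |R|=0.50045)

Solve |R(x)|<1 on ℝ⁻.
x=-0.97: |R|=0.5005
|R(-1.85)|=0.8613 |R(-1.63)|=0.6985 |R(-0.64)|=0.5648
Bisect:
  x_lo=-2.8135 |R|=2.1443  x_hi=-0.1328 |R|=0.8760
  mid=-1.47315 |R|=0.61194 →hi
  mid=-2.14330 |R|=1.15357 →lo
  mid=-1.80823 |R|=0.82662 →hi
  mid=-1.97576 |R|=0.97606 →hi
  mid=-2.05953 |R|=1.06131 →lo
  mid=-2.01765 |R|=1.01781 →lo
  mid=-1.99671 |R|=0.99671 →hi
  mid=-2.00718 |R|=1.00720 →lo
  mid=-2.00194 |R|=1.00194 →lo
  ...
  [-2.00014,-1.99998] ⇒ x*=-2.0000
So |R|<1 on (-2.0000, 0).

z* = -2.0000.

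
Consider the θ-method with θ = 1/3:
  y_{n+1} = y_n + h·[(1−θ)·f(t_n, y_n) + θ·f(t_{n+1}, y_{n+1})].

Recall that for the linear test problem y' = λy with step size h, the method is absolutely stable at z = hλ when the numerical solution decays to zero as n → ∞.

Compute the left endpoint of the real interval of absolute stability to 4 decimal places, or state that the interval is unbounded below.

z* = -6.0000.

Test eqn y'=λy, z=hλ:
  y_{n+1} = y_n + z·[2/3·y_n + 1/3·y_{n+1}] ⇒ (1 − 1/3z)y_{n+1} = (1 + 2/3z)y_n
  Hence R(z) = (1 + 2/3z)/(1 − 1/3z).

Find x<0 with |R(x)|<1.
x=-1.31: |R|=0.0882
R=−1: 1+2/3x = −1+1/3x ⇒ -1/3x=2 ⇒ x=2/(-1/3)=-6.0000
Confirm numerically:
  x=-3.680: |R|=0.65269 <1
  x=-3.288: |R|=0.56870 <1
  x=-3.143: |R|=0.53492 <1
  x=-2.530: |R|=0.37251 <1
  x=-6.382: |R|=1.04072 >1
  x=-6.132: |R|=1.01445 >1
Interval (-6.0000, 0).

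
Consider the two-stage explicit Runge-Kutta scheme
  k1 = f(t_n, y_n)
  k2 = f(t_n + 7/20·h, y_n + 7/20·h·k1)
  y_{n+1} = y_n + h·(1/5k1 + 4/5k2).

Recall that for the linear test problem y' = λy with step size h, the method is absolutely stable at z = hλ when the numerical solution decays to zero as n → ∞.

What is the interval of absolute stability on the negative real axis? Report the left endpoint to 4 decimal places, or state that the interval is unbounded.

(-3.5714, 0).

On y'=λy, z=hλ:
  k1=λy_n ⇒ h·k1=z·y_n;  k2=λ(1+7/20z)y_n ⇒ h·k2=z(1+7/20z)y_n
  y_{n+1}/y_n = 1 + 1/5z + 4/5z(1+7/20z) = 1 + z + 7/25z²
  Hence R(z) = 1 + z + 7/25z².

Find x<0 with |R(x)|<1.
x=-1.8: |R|=0.1072
R=1: x+7/25x²=0 ⇒ x=−25/7=-3.5714; min R=1−1/(4·7/25)=0.1071>−1
Confirm numerically:
  x=-3.248: |R|=0.70586 <1
  x=-1.521: |R|=0.12676 <1
  x=-1.440: |R|=0.14061 <1
  x=-3.849: |R|=1.29914 >1
  x=-3.693: |R|=1.12571 >1
So |R|<1 on (-3.5714, 0).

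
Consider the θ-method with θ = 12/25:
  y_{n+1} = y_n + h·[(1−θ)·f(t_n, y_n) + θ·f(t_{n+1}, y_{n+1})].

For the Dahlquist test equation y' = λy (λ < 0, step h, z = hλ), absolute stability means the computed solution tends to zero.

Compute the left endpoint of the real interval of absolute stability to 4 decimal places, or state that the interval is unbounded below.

Test eqn y'=λy, z=hλ:
  y_{n+1} = y_n + z·[13/25·y_n + 12/25·y_{n+1}] ⇒ (1 − 12/25z)y_{n+1} = (1 + 13/25z)y_n
  ⇒ R(z) = (1 + 13/25z)/(1 − 12/25z).

Find x<0 with |R(x)|<1.
x=-1.34: |R|=0.1845
R=−1: 1+13/25x = −1+12/25x ⇒ -1/25x=2 ⇒ x=2/(-1/25)=-50.0000
Confirm numerically:
  x=-40.550: |R|=0.98153 <1
  x=-38.745: |R|=0.97703 <1
  x=-34.792: |R|=0.96563 <1
  x=-30.981: |R|=0.95207 <1
  x=-50.376: |R|=1.00060 >1
  x=-50.042: |R|=1.00007 >1
So |R|<1 on (-50.0000, 0).

left endpoint -50.0000.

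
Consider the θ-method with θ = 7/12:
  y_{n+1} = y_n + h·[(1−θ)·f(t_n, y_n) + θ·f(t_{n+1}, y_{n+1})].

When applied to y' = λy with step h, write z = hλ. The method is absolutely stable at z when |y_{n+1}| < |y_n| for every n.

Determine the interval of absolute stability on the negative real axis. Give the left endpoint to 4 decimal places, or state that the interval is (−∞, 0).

On y'=λy, z=hλ:
  y_{n+1} = y_n + z·[5/12·y_n + 7/12·y_{n+1}] ⇒ (1 − 7/12z)y_{n+1} = (1 + 5/12z)y_n
  R(z) = (1 + 5/12z)/(1 − 7/12z).

Need |R(x)|<1, x<0.
x=-0.66: |R|=0.5235
x=-2: |R|=0.0769
x=-10: |R|=0.4634
x=-100: |R|=0.6854
θ=7/12≥1/2 ⇒ |1+5/12x|<|1−7/12x| ∀x<0 ⇒ stable on all of ℝ⁻.

(−∞, 0) — no finite endpoint.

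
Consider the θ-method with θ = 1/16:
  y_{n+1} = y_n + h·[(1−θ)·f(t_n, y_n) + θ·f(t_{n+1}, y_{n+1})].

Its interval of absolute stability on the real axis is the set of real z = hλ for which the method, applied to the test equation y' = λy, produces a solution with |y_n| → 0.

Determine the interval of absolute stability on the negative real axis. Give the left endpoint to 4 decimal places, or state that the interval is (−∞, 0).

z∈(-2.2857,0).

Test eqn y'=λy, z=hλ:
  y_{n+1} = y_n + z·[15/16·y_n + 1/16·y_{n+1}] ⇒ (1 − 1/16z)y_{n+1} = (1 + 15/16z)y_n
  ⇒ R(z) = (1 + 15/16z)/(1 − 1/16z).

Boundary: |R(x)|=1, x<0.
x=-1.73: |R|=0.5612
R=−1: 1+15/16x = −1+1/16x ⇒ -7/8x=2 ⇒ x=2/(-7/8)=-2.2857
Confirm numerically:
  x=-2.031: |R|=0.80223 <1
  x=-1.787: |R|=0.60747 <1
  x=-1.170: |R|=0.09027 <1
  x=-1.060: |R|=0.00586 <1
  x=-2.844: |R|=1.41477 >1
  x=-2.318: |R|=1.02468 >1
Stable set (-2.2857, 0).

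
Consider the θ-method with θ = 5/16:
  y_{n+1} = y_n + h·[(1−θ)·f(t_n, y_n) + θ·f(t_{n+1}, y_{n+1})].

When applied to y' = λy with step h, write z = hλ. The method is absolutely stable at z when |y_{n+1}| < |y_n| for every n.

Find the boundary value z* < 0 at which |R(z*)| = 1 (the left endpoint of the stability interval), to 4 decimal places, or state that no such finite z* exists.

Set f=λy, z=hλ:
  y_{n+1} = y_n + z·[11/16·y_n + 5/16·y_{n+1}] ⇒ (1 − 5/16z)y_{n+1} = (1 + 11/16z)y_n
  Hence R(z) = (1 + 11/16z)/(1 − 5/16z).

Need |R(x)|<1, x<0.
x=-1.38: |R|=0.0358
R=−1: 1+11/16x = −1+5/16x ⇒ -3/8x=2 ⇒ x=2/(-3/8)=-5.3333
Confirm numerically:
  x=-5.072: |R|=0.96209 <1
  x=-4.697: |R|=0.90331 <1
  x=-3.397: |R|=0.64778 <1
  x=-5.465: |R|=1.01823 >1
  x=-5.362: |R|=1.00402 >1
Interval (-5.3333, 0).

z* = -5.3333.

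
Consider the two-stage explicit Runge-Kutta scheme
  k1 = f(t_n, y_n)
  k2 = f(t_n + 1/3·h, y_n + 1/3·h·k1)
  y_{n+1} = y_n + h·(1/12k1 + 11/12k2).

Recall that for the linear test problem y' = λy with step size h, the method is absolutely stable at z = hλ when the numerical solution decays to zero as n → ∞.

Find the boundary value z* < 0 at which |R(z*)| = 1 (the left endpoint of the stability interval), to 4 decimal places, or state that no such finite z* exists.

z* = -3.2727.

With y'=λy (z=hλ):
  k1=λy_n ⇒ h·k1=z·y_n;  k2=λ(1+1/3z)y_n ⇒ h·k2=z(1+1/3z)y_n
  y_{n+1}/y_n = 1 + 1/12z + 11/12z(1+1/3z) = 1 + z + 11/36z²
  so R(z) = 1 + z + 11/36z².

Solve |R(x)|<1 on ℝ⁻.
x=-0.3: |R|=0.7275
R=1: x+11/36x²=0 ⇒ x=−36/11=-3.2727; min R=1−1/(4·11/36)=0.1818>−1
Confirm numerically:
  x=-2.958: |R|=0.71554 <1
  x=-2.418: |R|=0.36850 <1
  x=-1.887: |R|=0.20101 <1
  x=-3.454: |R|=1.19131 >1
  x=-3.389: |R|=1.12040 >1
So |R|<1 on (-3.2727, 0).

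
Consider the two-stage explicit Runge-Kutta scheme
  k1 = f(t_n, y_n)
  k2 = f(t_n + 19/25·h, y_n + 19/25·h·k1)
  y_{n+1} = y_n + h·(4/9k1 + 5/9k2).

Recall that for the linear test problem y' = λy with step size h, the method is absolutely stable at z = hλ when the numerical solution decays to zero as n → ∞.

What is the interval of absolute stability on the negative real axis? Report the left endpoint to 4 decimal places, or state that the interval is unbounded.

Set f=λy, z=hλ:
  k1=λy_n ⇒ h·k1=z·y_n;  k2=λ(1+19/25z)y_n ⇒ h·k2=z(1+19/25z)y_n
  y_{n+1}/y_n = 1 + 4/9z + 5/9z(1+19/25z) = 1 + z + 19/45z²
  ⇒ R(z) = 1 + z + 19/45z².

Boundary: |R(x)|=1, x<0.
x=-0.69: |R|=0.5110
R=1: x+19/45x²=0 ⇒ x=−45/19=-2.3684; min R=1−1/(4·19/45)=0.4079>−1
Confirm numerically:
  x=-1.897: |R|=0.62241 <1
  x=-1.441: |R|=0.43574 <1
  x=-1.025: |R|=0.41860 <1
  x=-2.647: |R|=1.31135 >1
  x=-2.477: |R|=1.11356 >1
  x=-2.440: |R|=1.07374 >1
Interval (-2.3684, 0).

(-2.3684, 0).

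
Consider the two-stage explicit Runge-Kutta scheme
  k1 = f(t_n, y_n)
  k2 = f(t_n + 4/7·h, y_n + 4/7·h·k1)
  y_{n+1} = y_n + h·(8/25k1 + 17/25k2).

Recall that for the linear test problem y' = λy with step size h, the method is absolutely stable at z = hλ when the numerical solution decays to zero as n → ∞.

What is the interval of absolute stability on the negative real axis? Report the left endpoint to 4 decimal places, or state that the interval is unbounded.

z∈(-2.5735,0).

With y'=λy (z=hλ):
  k1=λy_n ⇒ h·k1=z·y_n;  k2=λ(1+4/7z)y_n ⇒ h·k2=z(1+4/7z)y_n
  y_{n+1}/y_n = 1 + 8/25z + 17/25z(1+4/7z) = 1 + z + 68/175z²
  Hence R(z) = 1 + z + 68/175z².

Boundary: |R(x)|=1, x<0.
x=-0.9: |R|=0.4147
R=1: x+68/175x²=0 ⇒ x=−175/68=-2.5735; min R=1−1/(4·68/175)=0.3566>−1
Confirm numerically:
  x=-1.873: |R|=0.49016 <1
  x=-1.404: |R|=0.36196 <1
  x=-1.366: |R|=0.35906 <1
  x=-1.128: |R|=0.36641 <1
  x=-3.101: |R|=1.63558 >1
  x=-2.595: |R|=1.02165 >1
Stable set (-2.5735, 0).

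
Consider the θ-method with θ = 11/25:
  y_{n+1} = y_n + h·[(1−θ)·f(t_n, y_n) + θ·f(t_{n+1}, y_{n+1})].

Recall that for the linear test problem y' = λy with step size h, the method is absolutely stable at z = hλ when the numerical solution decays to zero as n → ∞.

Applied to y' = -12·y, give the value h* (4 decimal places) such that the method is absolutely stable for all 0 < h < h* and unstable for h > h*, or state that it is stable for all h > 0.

(-16.6667,0); λ=-12 ⇒ h* = (50/3)/12 = 1.3889.

Test eqn y'=λy, z=hλ:
  y_{n+1} = y_n + z·[14/25·y_n + 11/25·y_{n+1}] ⇒ (1 − 11/25z)y_{n+1} = (1 + 14/25z)y_n
  Hence R(z) = (1 + 14/25z)/(1 − 11/25z).

Need |R(x)|<1, x<0.
x=-0.63: |R|=0.5067
R=−1: 1+14/25x = −1+11/25x ⇒ -3/25x=2 ⇒ x=2/(-3/25)=-16.6667
Confirm numerically:
  x=-16.165: |R|=0.99258 <1
  x=-15.542: |R|=0.98278 <1
  x=-9.415: |R|=0.83079 <1
  x=-8.215: |R|=0.78022 <1
  x=-17.183: |R|=1.00724 >1
  x=-17.042: |R|=1.00530 >1
  x=-16.936: |R|=1.00382 >1
Stable set (-16.6667, 0).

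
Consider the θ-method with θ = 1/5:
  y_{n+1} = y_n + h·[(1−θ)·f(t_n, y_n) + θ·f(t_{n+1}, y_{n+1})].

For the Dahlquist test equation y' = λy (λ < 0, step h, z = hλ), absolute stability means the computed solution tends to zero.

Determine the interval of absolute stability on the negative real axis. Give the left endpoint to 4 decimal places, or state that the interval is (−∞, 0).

Test eqn y'=λy, z=hλ:
  y_{n+1} = y_n + z·[4/5·y_n + 1/5·y_{n+1}] ⇒ (1 − 1/5z)y_{n+1} = (1 + 4/5z)y_n
  Hence R(z) = (1 + 4/5z)/(1 − 1/5z).

Solve |R(x)|<1 on ℝ⁻.
x=-1.56: |R|=0.1890
R=−1: 1+4/5x = −1+1/5x ⇒ -3/5x=2 ⇒ x=2/(-3/5)=-3.3333
Confirm numerically:
  x=-3.013: |R|=0.88007 <1
  x=-2.433: |R|=0.63662 <1
  x=-2.256: |R|=0.55458 <1
  x=-3.933: |R|=1.20139 >1
  x=-3.539: |R|=1.07226 >1
  x=-3.419: |R|=1.03053 >1
Interval (-3.3333, 0).

(-3.3333, 0).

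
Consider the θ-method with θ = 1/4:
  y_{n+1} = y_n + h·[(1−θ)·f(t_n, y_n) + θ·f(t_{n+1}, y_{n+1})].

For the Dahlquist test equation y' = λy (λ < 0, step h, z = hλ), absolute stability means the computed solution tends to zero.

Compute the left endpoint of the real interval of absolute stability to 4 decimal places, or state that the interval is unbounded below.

left endpoint -4.0000.

With y'=λy (z=hλ):
  y_{n+1} = y_n + z·[3/4·y_n + 1/4·y_{n+1}] ⇒ (1 − 1/4z)y_{n+1} = (1 + 3/4z)y_n
  ⇒ R(z) = (1 + 3/4z)/(1 − 1/4z).

Solve |R(x)|<1 on ℝ⁻.
x=-0.97: |R|=0.2193
R=−1: 1+3/4x = −1+1/4x ⇒ -1/2x=2 ⇒ x=2/(-1/2)=-4.0000
Confirm numerically:
  x=-3.490: |R|=0.86382 <1
  x=-3.438: |R|=0.84888 <1
  x=-2.170: |R|=0.40681 <1
  x=-1.737: |R|=0.21109 <1
  x=-4.249: |R|=1.06037 >1
  x=-4.097: |R|=1.02396 >1
Interval (-4.0000, 0).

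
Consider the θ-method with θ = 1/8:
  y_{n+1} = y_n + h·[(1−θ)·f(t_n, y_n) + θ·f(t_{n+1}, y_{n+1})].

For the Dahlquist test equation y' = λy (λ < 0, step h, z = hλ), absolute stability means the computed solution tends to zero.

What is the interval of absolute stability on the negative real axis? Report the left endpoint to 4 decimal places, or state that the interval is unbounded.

With y'=λy (z=hλ):
  y_{n+1} = y_n + z·[7/8·y_n + 1/8·y_{n+1}] ⇒ (1 − 1/8z)y_{n+1} = (1 + 7/8z)y_n
  R(z) = (1 + 7/8z)/(1 − 1/8z).

Boundary: |R(x)|=1, x<0.
x=-1.48: |R|=0.2489
R=−1: 1+7/8x = −1+1/8x ⇒ -3/4x=2 ⇒ x=2/(-3/4)=-2.6667
Confirm numerically:
  x=-2.267: |R|=0.76644 <1
  x=-2.194: |R|=0.72180 <1
  x=-2.058: |R|=0.63691 <1
  x=-1.658: |R|=0.37337 <1
  x=-3.211: |R|=1.29132 >1
  x=-3.059: |R|=1.21286 >1
  x=-2.795: |R|=1.07133 >1
So |R|<1 on (-2.6667, 0).

z∈(-2.6667,0).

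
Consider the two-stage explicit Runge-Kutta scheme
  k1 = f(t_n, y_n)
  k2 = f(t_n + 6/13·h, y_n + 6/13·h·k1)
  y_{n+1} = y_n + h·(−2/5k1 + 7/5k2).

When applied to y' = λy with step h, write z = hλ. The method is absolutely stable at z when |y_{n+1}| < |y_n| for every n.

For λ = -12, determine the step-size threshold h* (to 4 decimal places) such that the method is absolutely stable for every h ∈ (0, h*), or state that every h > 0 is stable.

On y'=λy, z=hλ:
  k1=λy_n ⇒ h·k1=z·y_n;  k2=λ(1+6/13z)y_n ⇒ h·k2=z(1+6/13z)y_n
  y_{n+1}/y_n = 1 − 2/5z + 7/5z(1+6/13z) = 1 + z + 42/65z²
  so R(z) = 1 + z + 42/65z².

Need |R(x)|<1, x<0.
x=-0.57: |R|=0.6399
R=1: x+42/65x²=0 ⇒ x=−65/42=-1.5476; min R=1−1/(4·42/65)=0.6131>−1
Confirm numerically:
  x=-1.418: |R|=0.88124 <1
  x=-1.191: |R|=0.72556 <1
  x=-0.723: |R|=0.61476 <1
  x=-0.688: |R|=0.61785 <1
  x=-1.779: |R|=1.26597 >1
  x=-1.685: |R|=1.14958 >1
Stable set (-1.5476, 0).

(-1.5476,0); λ=-12 ⇒ h* = (65/42)/12 = 0.1290.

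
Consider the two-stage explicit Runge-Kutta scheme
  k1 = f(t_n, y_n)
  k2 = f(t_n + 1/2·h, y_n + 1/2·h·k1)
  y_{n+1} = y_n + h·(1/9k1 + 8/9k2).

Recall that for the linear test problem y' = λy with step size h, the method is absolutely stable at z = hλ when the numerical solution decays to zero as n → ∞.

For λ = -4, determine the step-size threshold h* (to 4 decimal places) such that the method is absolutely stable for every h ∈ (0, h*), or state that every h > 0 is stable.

(-2.2500,0); λ=-4 ⇒ h* = (9/4)/4 = 0.5625.

With y'=λy (z=hλ):
  k1=λy_n ⇒ h·k1=z·y_n;  k2=λ(1+1/2z)y_n ⇒ h·k2=z(1+1/2z)y_n
  y_{n+1}/y_n = 1 + 1/9z + 8/9z(1+1/2z) = 1 + z + 4/9z²
  Hence R(z) = 1 + z + 4/9z².

Solve |R(x)|<1 on ℝ⁻.
x=-0.93: |R|=0.4544
R=1: x+4/9x²=0 ⇒ x=−9/4=-2.2500; min R=1−1/(4·4/9)=0.4375>−1
Confirm numerically:
  x=-1.459: |R|=0.48708 <1
  x=-1.389: |R|=0.46848 <1
  x=-1.020: |R|=0.44240 <1
  x=-2.773: |R|=1.64457 >1
  x=-2.480: |R|=1.25351 >1
Stable set (-2.2500, 0).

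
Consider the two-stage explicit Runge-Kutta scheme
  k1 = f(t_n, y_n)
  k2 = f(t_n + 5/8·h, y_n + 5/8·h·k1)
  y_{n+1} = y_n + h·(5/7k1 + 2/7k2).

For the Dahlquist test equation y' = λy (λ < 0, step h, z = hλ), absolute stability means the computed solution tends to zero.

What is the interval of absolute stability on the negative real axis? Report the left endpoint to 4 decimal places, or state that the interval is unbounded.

With y'=λy (z=hλ):
  k1=λy_n ⇒ h·k1=z·y_n;  k2=λ(1+5/8z)y_n ⇒ h·k2=z(1+5/8z)y_n
  y_{n+1}/y_n = 1 + 5/7z + 2/7z(1+5/8z) = 1 + z + 5/28z²
  R(z) = 1 + z + 5/28z².

Boundary: |R(x)|=1, x<0.
x=-1.22: |R|=0.0458
R=1: x+5/28x²=0 ⇒ x=−28/5=-5.6000; min R=1−1/(4·5/28)=-0.4000>−1
Confirm numerically:
  x=-4.649: |R|=0.21050 <1
  x=-4.521: |R|=0.12890 <1
  x=-4.393: |R|=0.05315 <1
  x=-4.127: |R|=0.08555 <1
  x=-5.988: |R|=1.41488 >1
  x=-5.979: |R|=1.40465 >1
  x=-5.892: |R|=1.30723 >1
Interval (-5.6000, 0).

z∈(-5.6000,0).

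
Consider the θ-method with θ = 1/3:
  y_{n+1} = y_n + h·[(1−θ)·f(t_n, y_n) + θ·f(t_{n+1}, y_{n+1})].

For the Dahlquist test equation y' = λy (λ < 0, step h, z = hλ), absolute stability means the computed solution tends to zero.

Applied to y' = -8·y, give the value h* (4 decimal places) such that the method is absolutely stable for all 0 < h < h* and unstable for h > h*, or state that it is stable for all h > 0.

(-6.0000,0); λ=-8 ⇒ h* = (6)/8 = 0.7500.

Set f=λy, z=hλ:
  y_{n+1} = y_n + z·[2/3·y_n + 1/3·y_{n+1}] ⇒ (1 − 1/3z)y_{n+1} = (1 + 2/3z)y_n
  Hence R(z) = (1 + 2/3z)/(1 − 1/3z).

Find x<0 with |R(x)|<1.
x=-1.59: |R|=0.0392
R=−1: 1+2/3x = −1+1/3x ⇒ -1/3x=2 ⇒ x=2/(-1/3)=-6.0000
Confirm numerically:
  x=-4.073: |R|=0.72756 <1
  x=-3.701: |R|=0.65692 <1
  x=-3.438: |R|=0.60205 <1
  x=-2.759: |R|=0.43723 <1
  x=-6.545: |R|=1.05710 >1
  x=-6.426: |R|=1.04519 >1
  x=-6.247: |R|=1.02671 >1
So |R|<1 on (-6.0000, 0).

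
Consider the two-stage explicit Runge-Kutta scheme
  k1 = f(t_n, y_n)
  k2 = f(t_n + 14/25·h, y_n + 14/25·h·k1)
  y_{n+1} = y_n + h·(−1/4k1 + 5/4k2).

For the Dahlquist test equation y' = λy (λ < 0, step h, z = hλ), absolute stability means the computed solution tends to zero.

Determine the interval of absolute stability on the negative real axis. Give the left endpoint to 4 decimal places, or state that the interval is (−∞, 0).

(-1.4286, 0).

With y'=λy (z=hλ):
  k1=λy_n ⇒ h·k1=z·y_n;  k2=λ(1+14/25z)y_n ⇒ h·k2=z(1+14/25z)y_n
  y_{n+1}/y_n = 1 − 1/4z + 5/4z(1+14/25z) = 1 + z + 7/10z²
  so R(z) = 1 + z + 7/10z².

Boundary: |R(x)|=1, x<0.
x=-1.33: |R|=0.9082
R=1: x+7/10x²=0 ⇒ x=−10/7=-1.4286; min R=1−1/(4·7/10)=0.6429>−1
Confirm numerically:
  x=-1.361: |R|=0.93562 <1
  x=-1.332: |R|=0.90996 <1
  x=-1.118: |R|=0.75695 <1
  x=-1.041: |R|=0.71758 <1
  x=-1.938: |R|=1.69109 >1
  x=-1.699: |R|=1.32162 >1
Stable set (-1.4286, 0).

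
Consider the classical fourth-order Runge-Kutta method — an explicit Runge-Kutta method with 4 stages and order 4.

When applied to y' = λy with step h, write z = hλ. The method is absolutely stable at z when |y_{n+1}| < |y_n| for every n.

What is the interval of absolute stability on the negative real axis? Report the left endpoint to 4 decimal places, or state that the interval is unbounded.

(-2.7853, 0).

With y'=λy (z=hλ):
  order 4, 4-stage ⇒ R(z)=1+z+z^2/2+z^3/6+z^4/24
  (e.g. R(-1.56)=0.27083, |R|=0.27083)

Solve |R(x)|<1 on ℝ⁻.
x=-1.56: |R|=0.2708
|R(-3.09)|=1.5654 |R(-2.89)|=1.1697 |R(-1)|=0.3750
Bisect:
  x_lo=-3.4785 |R|=2.6569  x_hi=-0.2495 |R|=0.7792
  mid=-1.86400 |R|=0.29684 →hi
  mid=-2.67125 |R|=0.84124 →hi
  mid=-3.07488 |R|=1.53192 →lo
  mid=-2.87307 |R|=1.14061 →lo
  mid=-2.77216 |R|=0.98038 →hi
  mid=-2.82261 |R|=1.05774 →lo
  mid=-2.79739 |R|=1.01839 →lo
  mid=-2.78477 |R|=0.99922 →hi
  mid=-2.79108 |R|=1.00876 →lo
  mid=-2.78793 |R|=1.00398 →lo
  ...
  [-2.78537,-2.78517] ⇒ x*=-2.7853
Interval (-2.7853, 0).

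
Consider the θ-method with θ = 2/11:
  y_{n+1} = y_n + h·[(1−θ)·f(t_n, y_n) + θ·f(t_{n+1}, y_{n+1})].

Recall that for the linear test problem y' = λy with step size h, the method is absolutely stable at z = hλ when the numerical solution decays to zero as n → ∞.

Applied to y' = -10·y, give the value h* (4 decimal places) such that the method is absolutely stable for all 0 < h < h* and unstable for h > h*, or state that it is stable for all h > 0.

(-3.1429,0); λ=-10 ⇒ h* = (22/7)/10 = 0.3143.

Set f=λy, z=hλ:
  y_{n+1} = y_n + z·[9/11·y_n + 2/11·y_{n+1}] ⇒ (1 − 2/11z)y_{n+1} = (1 + 9/11z)y_n
  Hence R(z) = (1 + 9/11z)/(1 − 2/11z).

Need |R(x)|<1, x<0.
x=-0.3: |R|=0.7155
R=−1: 1+9/11x = −1+2/11x ⇒ -7/11x=2 ⇒ x=2/(-7/11)=-3.1429
Confirm numerically:
  x=-2.829: |R|=0.86811 <1
  x=-2.189: |R|=0.56581 <1
  x=-1.484: |R|=0.16867 <1
  x=-1.467: |R|=0.15810 <1
  x=-3.720: |R|=1.21909 >1
  x=-3.286: |R|=1.05702 >1
Stable set (-3.1429, 0).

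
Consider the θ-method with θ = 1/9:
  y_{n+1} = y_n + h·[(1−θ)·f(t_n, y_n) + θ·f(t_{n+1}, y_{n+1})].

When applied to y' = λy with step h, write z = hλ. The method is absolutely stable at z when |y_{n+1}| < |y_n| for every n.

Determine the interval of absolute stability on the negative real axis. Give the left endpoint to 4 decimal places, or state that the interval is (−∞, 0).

Test eqn y'=λy, z=hλ:
  y_{n+1} = y_n + z·[8/9·y_n + 1/9·y_{n+1}] ⇒ (1 − 1/9z)y_{n+1} = (1 + 8/9z)y_n
  Hence R(z) = (1 + 8/9z)/(1 − 1/9z).

Need |R(x)|<1, x<0.
x=-0.9: |R|=0.1818
R=−1: 1+8/9x = −1+1/9x ⇒ -7/9x=2 ⇒ x=2/(-7/9)=-2.5714
Confirm numerically:
  x=-2.054: |R|=0.67234 <1
  x=-2.037: |R|=0.66105 <1
  x=-1.832: |R|=0.52216 <1
  x=-1.301: |R|=0.13669 <1
  x=-2.984: |R|=1.24099 >1
  x=-2.852: |R|=1.16571 >1
Interval (-2.5714, 0).

(-2.5714, 0).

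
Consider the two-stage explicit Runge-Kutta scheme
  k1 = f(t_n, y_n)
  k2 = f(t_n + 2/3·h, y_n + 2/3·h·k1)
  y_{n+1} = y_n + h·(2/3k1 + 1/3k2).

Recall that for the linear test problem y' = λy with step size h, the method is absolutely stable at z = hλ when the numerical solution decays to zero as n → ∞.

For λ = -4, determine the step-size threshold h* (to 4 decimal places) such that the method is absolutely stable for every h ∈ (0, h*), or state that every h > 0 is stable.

Test eqn y'=λy, z=hλ:
  k1=λy_n ⇒ h·k1=z·y_n;  k2=λ(1+2/3z)y_n ⇒ h·k2=z(1+2/3z)y_n
  y_{n+1}/y_n = 1 + 2/3z + 1/3z(1+2/3z) = 1 + z + 2/9z²
  so R(z) = 1 + z + 2/9z².

Solve |R(x)|<1 on ℝ⁻.
x=-1.78: |R|=0.0759
R=1: x+2/9x²=0 ⇒ x=−9/2=-4.5000; min R=1−1/(4·2/9)=-0.1250>−1
Confirm numerically:
  x=-3.745: |R|=0.37167 <1
  x=-3.740: |R|=0.36836 <1
  x=-3.534: |R|=0.24137 <1
  x=-3.470: |R|=0.20576 <1
  x=-5.041: |R|=1.60604 >1
  x=-4.542: |R|=1.04239 >1
So |R|<1 on (-4.5000, 0).

(-4.5000,0); λ=-4 ⇒ h* = (9/2)/4 = 1.1250.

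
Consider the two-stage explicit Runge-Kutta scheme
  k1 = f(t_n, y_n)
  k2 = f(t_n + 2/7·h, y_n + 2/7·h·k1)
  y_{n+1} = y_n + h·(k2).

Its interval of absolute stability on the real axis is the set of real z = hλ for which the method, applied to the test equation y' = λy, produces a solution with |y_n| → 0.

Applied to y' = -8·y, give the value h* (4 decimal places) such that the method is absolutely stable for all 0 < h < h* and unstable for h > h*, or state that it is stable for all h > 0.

With y'=λy (z=hλ):
  k1=λy_n ⇒ h·k1=z·y_n;  k2=λ(1+2/7z)y_n ⇒ h·k2=z(1+2/7z)y_n
  y_{n+1}/y_n = 1 + z(1+2/7z) = 1 + z + 2/7z²
  R(z) = 1 + z + 2/7z².

Boundary: |R(x)|=1, x<0.
x=-1.12: |R|=0.2384
R=1: x+2/7x²=0 ⇒ x=−7/2=-3.5000; min R=1−1/(4·2/7)=0.1250>−1
Confirm numerically:
  x=-3.455: |R|=0.95558 <1
  x=-2.729: |R|=0.39884 <1
  x=-1.533: |R|=0.13845 <1
  x=-4.042: |R|=1.62593 >1
  x=-4.030: |R|=1.61026 >1
  x=-3.919: |R|=1.46916 >1
Stable set (-3.5000, 0).

(-3.5000,0); λ=-8 ⇒ h* = (7/2)/8 = 0.4375.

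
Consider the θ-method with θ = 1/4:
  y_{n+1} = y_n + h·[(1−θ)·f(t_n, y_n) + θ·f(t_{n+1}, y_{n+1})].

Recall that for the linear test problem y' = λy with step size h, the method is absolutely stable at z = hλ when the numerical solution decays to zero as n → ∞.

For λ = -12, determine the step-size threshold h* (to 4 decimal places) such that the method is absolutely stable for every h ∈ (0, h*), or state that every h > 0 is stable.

(-4.0000,0); λ=-12 ⇒ h* = (4)/12 = 0.3333.

Test eqn y'=λy, z=hλ:
  y_{n+1} = y_n + z·[3/4·y_n + 1/4·y_{n+1}] ⇒ (1 − 1/4z)y_{n+1} = (1 + 3/4z)y_n
  R(z) = (1 + 3/4z)/(1 − 1/4z).

Find x<0 with |R(x)|<1.
x=-1.3: |R|=0.0189
R=−1: 1+3/4x = −1+1/4x ⇒ -1/2x=2 ⇒ x=2/(-1/2)=-4.0000
Confirm numerically:
  x=-3.748: |R|=0.93495 <1
  x=-3.302: |R|=0.80882 <1
  x=-2.786: |R|=0.64220 <1
  x=-2.545: |R|=0.55539 <1
  x=-4.498: |R|=1.11720 >1
  x=-4.406: |R|=1.09660 >1
  x=-4.220: |R|=1.05353 >1
Stable set (-4.0000, 0).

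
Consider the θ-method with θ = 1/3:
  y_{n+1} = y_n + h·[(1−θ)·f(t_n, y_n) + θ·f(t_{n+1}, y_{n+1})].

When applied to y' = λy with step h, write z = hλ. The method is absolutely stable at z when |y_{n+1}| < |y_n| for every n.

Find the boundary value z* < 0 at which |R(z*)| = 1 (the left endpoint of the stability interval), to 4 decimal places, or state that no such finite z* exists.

left endpoint -6.0000.

Set f=λy, z=hλ:
  y_{n+1} = y_n + z·[2/3·y_n + 1/3·y_{n+1}] ⇒ (1 − 1/3z)y_{n+1} = (1 + 2/3z)y_n
  R(z) = (1 + 2/3z)/(1 − 1/3z).

Find x<0 with |R(x)|<1.
x=-1.44: |R|=0.0270
R=−1: 1+2/3x = −1+1/3x ⇒ -1/3x=2 ⇒ x=2/(-1/3)=-6.0000
Confirm numerically:
  x=-5.742: |R|=0.97049 <1
  x=-5.615: |R|=0.95531 <1
  x=-5.370: |R|=0.92473 <1
  x=-4.679: |R|=0.82797 <1
  x=-6.492: |R|=1.05183 >1
  x=-6.129: |R|=1.01413 >1
Interval (-6.0000, 0).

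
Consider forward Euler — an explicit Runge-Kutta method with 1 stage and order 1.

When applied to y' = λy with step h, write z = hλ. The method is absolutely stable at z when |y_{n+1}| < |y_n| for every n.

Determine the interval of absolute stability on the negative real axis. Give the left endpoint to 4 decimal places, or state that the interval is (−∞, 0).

(-2.0000, 0).

On y'=λy, z=hλ:
  order 1, 1-stage ⇒ R(z)=1+z
  (e.g. R(-1.42)=-0.42000, |R|=0.42000)

Solve |R(x)|<1 on ℝ⁻.
x=-1.42: |R|=0.4200
|R(-1.77)|=0.7700 |R(-1.24)|=0.2400 |R(-0.78)|=0.2200
Bisect:
  x_lo=-2.8929 |R|=1.8929  x_hi=-0.2386 |R|=0.7614
  mid=-1.56576 |R|=0.56576 →hi
  mid=-2.22935 |R|=1.22935 →lo
  mid=-1.89756 |R|=0.89756 →hi
  mid=-2.06345 |R|=1.06345 →lo
  mid=-1.98050 |R|=0.98050 →hi
  mid=-2.02198 |R|=1.02198 →lo
  mid=-2.00124 |R|=1.00124 →lo
  mid=-1.99087 |R|=0.99087 →hi
  mid=-1.99606 |R|=0.99606 →hi
  ...
  [-2.00011,-1.99994] ⇒ x*=-2.0000
So |R|<1 on (-2.0000, 0).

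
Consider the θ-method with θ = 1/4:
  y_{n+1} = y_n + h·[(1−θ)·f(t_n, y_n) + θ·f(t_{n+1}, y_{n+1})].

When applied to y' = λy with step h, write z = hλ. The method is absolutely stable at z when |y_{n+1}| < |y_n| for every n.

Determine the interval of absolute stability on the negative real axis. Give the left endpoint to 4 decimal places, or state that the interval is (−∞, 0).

z∈(-4.0000,0).

Set f=λy, z=hλ:
  y_{n+1} = y_n + z·[3/4·y_n + 1/4·y_{n+1}] ⇒ (1 − 1/4z)y_{n+1} = (1 + 3/4z)y_n
  ⇒ R(z) = (1 + 3/4z)/(1 − 1/4z).

Boundary: |R(x)|=1, x<0.
x=-0.93: |R|=0.2454
R=−1: 1+3/4x = −1+1/4x ⇒ -1/2x=2 ⇒ x=2/(-1/2)=-4.0000
Confirm numerically:
  x=-3.949: |R|=0.98717 <1
  x=-3.621: |R|=0.90054 <1
  x=-1.794: |R|=0.23852 <1
  x=-4.583: |R|=1.13585 >1
  x=-4.210: |R|=1.05116 >1
So |R|<1 on (-4.0000, 0).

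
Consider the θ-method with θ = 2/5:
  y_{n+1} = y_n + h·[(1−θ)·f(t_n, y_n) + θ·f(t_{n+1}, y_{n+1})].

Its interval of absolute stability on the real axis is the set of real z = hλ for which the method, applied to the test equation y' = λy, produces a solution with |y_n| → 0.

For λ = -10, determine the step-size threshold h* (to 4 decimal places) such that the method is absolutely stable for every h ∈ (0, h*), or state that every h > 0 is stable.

(-10.0000,0); λ=-10 ⇒ h* = (10)/10 = 1.0000.

Test eqn y'=λy, z=hλ:
  y_{n+1} = y_n + z·[3/5·y_n + 2/5·y_{n+1}] ⇒ (1 − 2/5z)y_{n+1} = (1 + 3/5z)y_n
  so R(z) = (1 + 3/5z)/(1 − 2/5z).

Find x<0 with |R(x)|<1.
x=-1.08: |R|=0.2458
R=−1: 1+3/5x = −1+2/5x ⇒ -1/5x=2 ⇒ x=2/(-1/5)=-10.0000
Confirm numerically:
  x=-7.710: |R|=0.88786 <1
  x=-4.341: |R|=0.58639 <1
  x=-4.251: |R|=0.57421 <1
  x=-10.408: |R|=1.01580 >1
  x=-10.043: |R|=1.00171 >1
So |R|<1 on (-10.0000, 0).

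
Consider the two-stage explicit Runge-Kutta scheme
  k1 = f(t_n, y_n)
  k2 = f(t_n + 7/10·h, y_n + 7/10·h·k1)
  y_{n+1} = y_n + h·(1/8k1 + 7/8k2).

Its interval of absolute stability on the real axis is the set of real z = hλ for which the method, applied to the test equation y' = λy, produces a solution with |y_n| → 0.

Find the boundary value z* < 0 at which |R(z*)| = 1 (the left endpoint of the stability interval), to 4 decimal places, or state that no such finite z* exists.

With y'=λy (z=hλ):
  k1=λy_n ⇒ h·k1=z·y_n;  k2=λ(1+7/10z)y_n ⇒ h·k2=z(1+7/10z)y_n
  y_{n+1}/y_n = 1 + 1/8z + 7/8z(1+7/10z) = 1 + z + 49/80z²
  ⇒ R(z) = 1 + z + 49/80z².

Need |R(x)|<1, x<0.
x=-1.36: |R|=0.7729
R=1: x+49/80x²=0 ⇒ x=−80/49=-1.6327; min R=1−1/(4·49/80)=0.5918>−1
Confirm numerically:
  x=-1.306: |R|=0.73870 <1
  x=-1.224: |R|=0.69363 <1
  x=-1.096: |R|=0.63974 <1
  x=-0.881: |R|=0.59440 <1
  x=-1.972: |R|=1.40988 >1
  x=-1.937: |R|=1.36108 >1
So |R|<1 on (-1.6327, 0).

z* = -1.6327.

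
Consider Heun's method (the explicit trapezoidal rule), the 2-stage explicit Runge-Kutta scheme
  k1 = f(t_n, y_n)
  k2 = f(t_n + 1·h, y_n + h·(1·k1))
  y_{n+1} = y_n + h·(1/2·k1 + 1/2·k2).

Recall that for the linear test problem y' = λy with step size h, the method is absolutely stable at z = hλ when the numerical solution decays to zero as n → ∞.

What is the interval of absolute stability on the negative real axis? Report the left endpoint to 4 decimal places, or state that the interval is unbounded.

Set f=λy, z=hλ:
  order 2, 2-stage ⇒ R(z)=1+z+z^2/2
  (e.g. R(-1.15)=0.51125, |R|=0.51125)

Solve |R(x)|<1 on ℝ⁻.
x=-1.15: |R|=0.5112
|R(-1.69)|=0.7380 |R(-1.21)|=0.5221 |R(-1.12)|=0.5072
Bisect:
  x_lo=-2.6477 |R|=1.8574  x_hi=-0.2701 |R|=0.7664
  mid=-1.45889 |R|=0.60529 →hi
  mid=-2.05328 |R|=1.05470 →lo
  mid=-1.75609 |R|=0.78583 →hi
  mid=-1.90468 |R|=0.90923 →hi
  mid=-1.97898 |R|=0.97920 →hi
  mid=-2.01613 |R|=1.01626 →lo
  mid=-1.99755 |R|=0.99756 →hi
  mid=-2.00684 |R|=1.00687 →lo
  mid=-2.00220 |R|=1.00220 →lo
  mid=-1.99988 |R|=0.99988 →hi
  ...
  [-2.00002,-1.99988] ⇒ x*=-2.0000
Stable set (-2.0000, 0).

(-2.0000, 0).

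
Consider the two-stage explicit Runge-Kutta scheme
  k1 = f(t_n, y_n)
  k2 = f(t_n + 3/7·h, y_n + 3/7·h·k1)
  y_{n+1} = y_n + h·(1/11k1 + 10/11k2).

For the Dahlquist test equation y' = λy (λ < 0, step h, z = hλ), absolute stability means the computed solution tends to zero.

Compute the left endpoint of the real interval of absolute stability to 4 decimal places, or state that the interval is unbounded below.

left endpoint -2.5667.

Set f=λy, z=hλ:
  k1=λy_n ⇒ h·k1=z·y_n;  k2=λ(1+3/7z)y_n ⇒ h·k2=z(1+3/7z)y_n
  y_{n+1}/y_n = 1 + 1/11z + 10/11z(1+3/7z) = 1 + z + 30/77z²
  so R(z) = 1 + z + 30/77z².

Solve |R(x)|<1 on ℝ⁻.
x=-1.78: |R|=0.4544
R=1: x+30/77x²=0 ⇒ x=−77/30=-2.5667; min R=1−1/(4·30/77)=0.3583>−1
Confirm numerically:
  x=-2.141: |R|=0.64493 <1
  x=-1.971: |R|=0.54257 <1
  x=-1.821: |R|=0.47096 <1
  x=-2.778: |R|=1.22873 >1
  x=-2.767: |R|=1.21597 >1
Stable set (-2.5667, 0).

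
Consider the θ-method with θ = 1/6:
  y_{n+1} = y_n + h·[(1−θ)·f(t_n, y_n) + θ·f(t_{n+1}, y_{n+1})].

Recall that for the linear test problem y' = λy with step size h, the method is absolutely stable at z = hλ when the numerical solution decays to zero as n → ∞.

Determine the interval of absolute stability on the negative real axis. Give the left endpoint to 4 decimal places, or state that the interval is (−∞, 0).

z∈(-3.0000,0).

Test eqn y'=λy, z=hλ:
  y_{n+1} = y_n + z·[5/6·y_n + 1/6·y_{n+1}] ⇒ (1 − 1/6z)y_{n+1} = (1 + 5/6z)y_n
  R(z) = (1 + 5/6z)/(1 − 1/6z).

Need |R(x)|<1, x<0.
x=-1.52: |R|=0.2128
R=−1: 1+5/6x = −1+1/6x ⇒ -2/3x=2 ⇒ x=2/(-2/3)=-3.0000
Confirm numerically:
  x=-2.482: |R|=0.75572 <1
  x=-2.321: |R|=0.67360 <1
  x=-2.161: |R|=0.58878 <1
  x=-1.900: |R|=0.44304 <1
  x=-3.453: |R|=1.19169 >1
  x=-3.445: |R|=1.18846 >1
Interval (-3.0000, 0).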